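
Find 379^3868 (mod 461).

By square-and-multiply:
3868 in binary is 111100011100, i.e. 3868 = 2048 + 1024 + 512 + 256 + 16 + 8 + 4.
379^1 ≡ 379 (mod 461)
379^2 ≡ 379^2 = 143641 ≡ 270 (mod 461)
379^4 ≡ 270^2 = 72900 ≡ 62 (mod 461)
379^8 ≡ 62^2 = 3844 ≡ 156 (mod 461)
379^16 ≡ 156^2 = 24336 ≡ 364 (mod 461)
379^32 ≡ 364^2 = 132496 ≡ 189 (mod 461)
379^64 ≡ 189^2 = 35721 ≡ 224 (mod 461)
379^128 ≡ 224^2 = 50176 ≡ 388 (mod 461)
379^256 ≡ 388^2 = 150544 ≡ 258 (mod 461)
379^512 ≡ 258^2 = 66564 ≡ 180 (mod 461)
379^1024 ≡ 180^2 = 32400 ≡ 130 (mod 461)
379^2048 ≡ 130^2 = 16900 ≡ 304 (mod 461)
379^3868 = 379^2048 · 379^1024 · 379^512 · 379^256 · 379^16 · 379^8 · 379^4 ≡ 304 · 130 · 180 · 258 · 364 · 156 · 62 (mod 461).
Accumulate the product:
304 · 130 = 39520 ≡ 335
335 · 180 = 60300 ≡ 370
370 · 258 = 95460 ≡ 33
33 · 364 = 12012 ≡ 26
26 · 156 = 4056 ≡ 368
368 · 62 = 22816 ≡ 227

227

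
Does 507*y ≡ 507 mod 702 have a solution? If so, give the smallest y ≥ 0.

1

gcd(507, 702) = 39, and 39 | 507, so solutions exist.
Divide through by 39: 13*y ≡ 13 mod 18.
13⁻¹ ≡ 7 (mod 18).
y ≡ 7*13 ≡ 1 (mod 18).
The smallest non-negative solution is y = 1.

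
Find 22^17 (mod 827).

Compute successive squares:
17 in binary is 10001, i.e. 17 = 16 + 1.
22^1 ≡ 22 (mod 827)
22^2 ≡ 22^2 = 484 (mod 827)
22^4 ≡ 484^2 = 234256 ≡ 215 (mod 827)
22^8 ≡ 215^2 = 46225 ≡ 740 (mod 827)
22^16 ≡ 740^2 = 547600 ≡ 126 (mod 827)
22^17 = 22^16 · 22^1 ≡ 126 · 22 (mod 827).
126 · 22 = 2772 ≡ 291 (mod 827).

291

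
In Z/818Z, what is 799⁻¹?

818 = 1*799 + 19
799 = 42*19 + 1
19 = 19*1 + 0
gcd(799, 818) = 1, so the inverse exists.
Back-substitute for 1:
1 = 1*799 − 42*19
  = −42*818 + 43*799
So 799⁻¹ ≡ 43 (mod 818).

43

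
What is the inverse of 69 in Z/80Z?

29

By the extended Euclidean algorithm:
80 = 1×69 + 11
69 = 6×11 + 3
11 = 3×3 + 2
3 = 1×2 + 1
2 = 2×1 + 0
gcd(69, 80) = 1, so the inverse exists.
Back-substitute for 1:
1 = 1×3 − 1×2
  = −1×11 + 4×3
  = 4×69 − 25×11
  = −25×80 + 29×69
So 69⁻¹ ≡ 29 (mod 80).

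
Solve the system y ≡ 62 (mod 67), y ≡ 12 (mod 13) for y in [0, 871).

67⁻¹ mod 13: 67×7 ≡ 1 (mod 13), so 67⁻¹ ≡ 7.
y = 62 + 67×((12 − 62)×7 mod 13) = 62 + 67×1 = 129.

129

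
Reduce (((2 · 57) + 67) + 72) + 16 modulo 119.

2 · 57 = 114
114 + 67 = 181 ≡ 62 (mod 119)
62 + 72 = 134 ≡ 15 (mod 119)
15 + 16 = 31

31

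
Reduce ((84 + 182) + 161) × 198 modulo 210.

126

84 + 182 = 266 ≡ 56 (mod 210)
56 + 161 = 217 ≡ 7 (mod 210)
7 × 198 = 1386 ≡ 126 (mod 210)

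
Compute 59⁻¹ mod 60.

Apply the Euclidean algorithm and back-substitute:
60 = 1*59 + 1
59 = 59*1 + 0
gcd(59, 60) = 1, so the inverse exists.
Back-substitute for 1:
1 = 1*60 − 1*59
So 59⁻¹ ≡ −1 ≡ 59 (mod 60).

59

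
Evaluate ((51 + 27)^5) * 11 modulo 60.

48

51 + 27 = 78 ≡ 18 (mod 60)
(18)^5 ≡ 48 (mod 60)
48 * 11 = 528 ≡ 48 (mod 60)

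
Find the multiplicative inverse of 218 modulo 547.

409

547 = 2·218 + 111
218 = 1·111 + 107
111 = 1·107 + 4
107 = 26·4 + 3
4 = 1·3 + 1
3 = 3·1 + 0
gcd(218, 547) = 1, so the inverse exists.
Bézout: 1 = 55·547 − 138·218.
So 218⁻¹ ≡ −138 ≡ 409 (mod 547).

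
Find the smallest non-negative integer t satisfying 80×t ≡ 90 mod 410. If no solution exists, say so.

gcd(80, 410) = 10, and 10 | 90, so solutions exist.
Divide through by 10: 8×t ≡ 9 mod 41.
8⁻¹ ≡ 36 (mod 41).
t ≡ 36×9 ≡ 37 (mod 41).
The smallest non-negative solution is t = 37.

37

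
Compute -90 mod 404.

314

-90 = -1×404 + 314, so -90 ≡ 314 (mod 404).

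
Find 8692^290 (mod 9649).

1950

Compute successive squares:
290 in binary is 100100010, i.e. 290 = 256 + 32 + 2.
8692^1 ≡ 8692 (mod 9649)
8692^2 ≡ 8692^2 = 75550864 ≡ 8843 (mod 9649)
8692^4 ≡ 8843^2 = 78198649 ≡ 3153 (mod 9649)
8692^8 ≡ 3153^2 = 9941409 ≡ 2939 (mod 9649)
8692^16 ≡ 2939^2 = 8637721 ≡ 1866 (mod 9649)
8692^32 ≡ 1866^2 = 3481956 ≡ 8316 (mod 9649)
8692^64 ≡ 8316^2 = 69155856 ≡ 1473 (mod 9649)
8692^128 ≡ 1473^2 = 2169729 ≡ 8353 (mod 9649)
8692^256 ≡ 8353^2 = 69772609 ≡ 690 (mod 9649)
8692^290 = 8692^256 · 8692^32 · 8692^2 ≡ 690 · 8316 · 8843 (mod 9649).
Accumulate the product:
690 · 8316 = 5738040 ≡ 6534
6534 · 8843 = 57780162 ≡ 1950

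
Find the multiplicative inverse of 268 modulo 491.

By the extended Euclidean algorithm:
491 = 1×268 + 223
268 = 1×223 + 45
223 = 4×45 + 43
45 = 1×43 + 2
43 = 21×2 + 1
2 = 2×1 + 0
gcd(268, 491) = 1, so the inverse exists.
Bézout: 1 = 131×491 − 240×268.
So 268⁻¹ ≡ −240 ≡ 251 (mod 491).

251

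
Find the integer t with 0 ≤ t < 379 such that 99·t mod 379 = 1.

By the extended Euclidean algorithm:
379 = 3·99 + 82
99 = 1·82 + 17
82 = 4·17 + 14
17 = 1·14 + 3
14 = 4·3 + 2
3 = 1·2 + 1
2 = 2·1 + 0
gcd(99, 379) = 1, so the inverse exists.
Back-substitute for 1:
1 = 1·3 − 1·2
  = −1·14 + 5·3
  = 5·17 − 6·14
  = −6·82 + 29·17
  = 29·99 − 35·82
  = −35·379 + 134·99
So 99⁻¹ ≡ 134 (mod 379).

134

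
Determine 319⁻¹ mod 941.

941 = 2*319 + 303
319 = 1*303 + 16
303 = 18*16 + 15
16 = 1*15 + 1
15 = 15*1 + 0
gcd(319, 941) = 1, so the inverse exists.
Back-substitute for 1:
1 = 1*16 − 1*15
  = −1*303 + 19*16
  = 19*319 − 20*303
  = −20*941 + 59*319
So 319⁻¹ ≡ 59 (mod 941).

59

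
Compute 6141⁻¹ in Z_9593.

Run the extended Euclidean algorithm:
9593 = 1·6141 + 3452
6141 = 1·3452 + 2689
3452 = 1·2689 + 763
2689 = 3·763 + 400
763 = 1·400 + 363
400 = 1·363 + 37
363 = 9·37 + 30
37 = 1·30 + 7
30 = 4·7 + 2
7 = 3·2 + 1
2 = 2·1 + 0
gcd(6141, 9593) = 1, so the inverse exists.
Back-substitute for 1:
1 = 1·7 − 3·2
  = −3·30 + 13·7
  = 13·37 − 16·30
  = −16·363 + 157·37
  = 157·400 − 173·363
  = −173·763 + 330·400
  = 330·2689 − 1163·763
  = −1163·3452 + 1493·2689
  = 1493·6141 − 2656·3452
  = −2656·9593 + 4149·6141
So 6141⁻¹ ≡ 4149 (mod 9593).

4149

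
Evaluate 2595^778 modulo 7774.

285

By square-and-multiply:
778 in binary is 1100001010, i.e. 778 = 512 + 256 + 8 + 2.
2595^1 ≡ 2595 (mod 7774)
2595^2 ≡ 2595^2 = 6734025 ≡ 1741 (mod 7774)
2595^4 ≡ 1741^2 = 3031081 ≡ 6995 (mod 7774)
2595^8 ≡ 6995^2 = 48930025 ≡ 469 (mod 7774)
2595^16 ≡ 469^2 = 219961 ≡ 2289 (mod 7774)
2595^32 ≡ 2289^2 = 5239521 ≡ 7619 (mod 7774)
2595^64 ≡ 7619^2 = 58049161 ≡ 703 (mod 7774)
2595^128 ≡ 703^2 = 494209 ≡ 4447 (mod 7774)
2595^256 ≡ 4447^2 = 19775809 ≡ 6527 (mod 7774)
2595^512 ≡ 6527^2 = 42601729 ≡ 209 (mod 7774)
2595^778 = 2595^512 · 2595^256 · 2595^8 · 2595^2 ≡ 209 · 6527 · 469 · 1741 (mod 7774).
Accumulate the product:
209 · 6527 = 1364143 ≡ 3693
3693 · 469 = 1732017 ≡ 6189
6189 · 1741 = 10775049 ≡ 285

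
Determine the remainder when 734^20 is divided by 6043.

3256

734^1 ≡ 734 (mod 6043)
734^2 ≡ 734^2 = 538756 ≡ 929 (mod 6043)
734^4 ≡ 929^2 = 863041 ≡ 4935 (mod 6043)
734^8 ≡ 4935^2 = 24354225 ≡ 935 (mod 6043)
734^16 ≡ 935^2 = 874225 ≡ 4033 (mod 6043)
734^20 = 734^16 · 734^4 ≡ 4033 · 4935 (mod 6043).
4033 · 4935 = 19902855 ≡ 3256 (mod 6043).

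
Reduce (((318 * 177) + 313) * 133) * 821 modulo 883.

318 * 177 = 56286 ≡ 657 (mod 883)
657 + 313 = 970 ≡ 87 (mod 883)
87 * 133 = 11571 ≡ 92 (mod 883)
92 * 821 = 75532 ≡ 477 (mod 883)

477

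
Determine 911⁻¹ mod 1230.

401

1230 = 1·911 + 319
911 = 2·319 + 273
319 = 1·273 + 46
273 = 5·46 + 43
46 = 1·43 + 3
43 = 14·3 + 1
3 = 3·1 + 0
gcd(911, 1230) = 1, so the inverse exists.
Bézout: 1 = −297·1230 + 401·911.
So 911⁻¹ ≡ 401 (mod 1230).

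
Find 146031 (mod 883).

146031 = 165*883 + 336, so 146031 ≡ 336 (mod 883).

336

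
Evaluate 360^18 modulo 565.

18 in binary is 10010, i.e. 18 = 16 + 2.
360^1 ≡ 360 (mod 565)
360^2 ≡ 360^2 = 129600 ≡ 215 (mod 565)
360^4 ≡ 215^2 = 46225 ≡ 460 (mod 565)
360^8 ≡ 460^2 = 211600 ≡ 290 (mod 565)
360^16 ≡ 290^2 = 84100 ≡ 480 (mod 565)
360^18 = 360^16 · 360^2 ≡ 480 · 215 (mod 565).
480 · 215 = 103200 ≡ 370 (mod 565).

370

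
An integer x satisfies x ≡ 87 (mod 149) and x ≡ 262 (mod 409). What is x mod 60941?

149⁻¹ mod 409: 149*140 ≡ 1 (mod 409), so 149⁻¹ ≡ 140.
x = 87 + 149*((262 − 87)*140 mod 409) = 87 + 149*369 = 55068.

55068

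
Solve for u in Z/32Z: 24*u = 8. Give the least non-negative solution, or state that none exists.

gcd(24, 32) = 8, and 8 | 8, so solutions exist.
Divide through by 8: 3*u ≡ 1 (mod 4).
3⁻¹ ≡ 3 (mod 4).
u ≡ 3*1 ≡ 3 (mod 4).
The smallest non-negative solution is u = 3.

3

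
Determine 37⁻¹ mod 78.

Run the extended Euclidean algorithm:
78 = 2·37 + 4
37 = 9·4 + 1
4 = 4·1 + 0
gcd(37, 78) = 1, so the inverse exists.
Back-substitute for 1:
1 = 1·37 − 9·4
  = −9·78 + 19·37
So 37⁻¹ ≡ 19 (mod 78).

19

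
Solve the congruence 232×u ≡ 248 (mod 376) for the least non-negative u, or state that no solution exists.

gcd(232, 376) = 8, and 8 | 248, so solutions exist.
Divide through by 8: 29×u ≡ 31 (mod 47).
29⁻¹ ≡ 13 (mod 47).
u ≡ 13×31 ≡ 27 (mod 47).
The smallest non-negative solution is u = 27.

27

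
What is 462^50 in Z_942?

462^1 ≡ 462 (mod 942)
462^2 ≡ 462^2 = 213444 ≡ 552 (mod 942)
462^4 ≡ 552^2 = 304704 ≡ 438 (mod 942)
462^8 ≡ 438^2 = 191844 ≡ 618 (mod 942)
462^16 ≡ 618^2 = 381924 ≡ 414 (mod 942)
462^32 ≡ 414^2 = 171396 ≡ 894 (mod 942)
462^50 = 462^32 × 462^16 × 462^2 ≡ 894 × 414 × 552 (mod 942).
Accumulate the product:
894 × 414 = 370116 ≡ 852
852 × 552 = 470304 ≡ 246

246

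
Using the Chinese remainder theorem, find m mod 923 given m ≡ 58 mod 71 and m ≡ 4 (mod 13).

342

71⁻¹ mod 13: 71·11 ≡ 1 (mod 13), so 71⁻¹ ≡ 11.
m = 58 + 71·((4 − 58)·11 mod 13) = 58 + 71·4 = 342.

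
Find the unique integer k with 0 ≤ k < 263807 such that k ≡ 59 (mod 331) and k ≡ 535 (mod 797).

331⁻¹ mod 797: 331·183 ≡ 1 (mod 797), so 331⁻¹ ≡ 183.
k = 59 + 331·((535 − 59)·183 mod 797) = 59 + 331·235 = 77844.
Check: 77844 mod 331 = 59, 77844 mod 797 = 535. ✓

77844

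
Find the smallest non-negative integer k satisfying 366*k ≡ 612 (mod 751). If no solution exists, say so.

568

gcd(366, 751) = 1, so a unique solution mod 751 exists.
366⁻¹ ≡ 158 (mod 751).
k ≡ 158*612 ≡ 568 (mod 751).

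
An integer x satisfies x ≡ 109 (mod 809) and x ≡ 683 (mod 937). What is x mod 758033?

79391

809⁻¹ mod 937: 809·183 ≡ 1 (mod 937), so 809⁻¹ ≡ 183.
x = 109 + 809·((683 − 109)·183 mod 937) = 109 + 809·98 = 79391.
Check: 79391 mod 809 = 109, 79391 mod 937 = 683. ✓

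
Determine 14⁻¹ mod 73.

73 = 5×14 + 3
14 = 4×3 + 2
3 = 1×2 + 1
2 = 2×1 + 0
gcd(14, 73) = 1, so the inverse exists.
Back-substitute for 1:
1 = 1×3 − 1×2
  = −1×14 + 5×3
  = 5×73 − 26×14
So 14⁻¹ ≡ −26 ≡ 47 (mod 73).

47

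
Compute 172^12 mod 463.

By square-and-multiply:
172^1 ≡ 172 (mod 463)
172^2 ≡ 172^2 = 29584 ≡ 415 (mod 463)
172^4 ≡ 415^2 = 172225 ≡ 452 (mod 463)
172^8 ≡ 452^2 = 204304 ≡ 121 (mod 463)
172^12 = 172^8 × 172^4 ≡ 121 × 452 (mod 463).
121 × 452 = 54692 ≡ 58 (mod 463).

58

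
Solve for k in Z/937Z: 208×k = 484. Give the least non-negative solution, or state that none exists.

633

gcd(208, 937) = 1, so a unique solution mod 937 exists.
208⁻¹ ≡ 464 (mod 937).
k ≡ 464×484 ≡ 633 (mod 937).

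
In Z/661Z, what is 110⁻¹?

By the extended Euclidean algorithm:
661 = 6*110 + 1
110 = 110*1 + 0
gcd(110, 661) = 1, so the inverse exists.
Bézout: 1 = 1*661 − 6*110.
So 110⁻¹ ≡ −6 ≡ 655 (mod 661).

655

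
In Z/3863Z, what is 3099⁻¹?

Run the extended Euclidean algorithm:
3863 = 1×3099 + 764
3099 = 4×764 + 43
764 = 17×43 + 33
43 = 1×33 + 10
33 = 3×10 + 3
10 = 3×3 + 1
3 = 3×1 + 0
gcd(3099, 3863) = 1, so the inverse exists.
Bézout: 1 = −937×3863 + 1168×3099.
So 3099⁻¹ ≡ 1168 (mod 3863).

1168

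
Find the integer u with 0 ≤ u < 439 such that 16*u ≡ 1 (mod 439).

247

439 = 27·16 + 7
16 = 2·7 + 2
7 = 3·2 + 1
2 = 2·1 + 0
gcd(16, 439) = 1, so the inverse exists.
Bézout: 1 = 7·439 − 192·16.
So 16⁻¹ ≡ −192 ≡ 247 (mod 439).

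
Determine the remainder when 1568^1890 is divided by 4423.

404

Compute successive squares:
1890 in binary is 11101100010, i.e. 1890 = 1024 + 512 + 256 + 64 + 32 + 2.
1568^1 ≡ 1568 (mod 4423)
1568^2 ≡ 1568^2 = 2458624 ≡ 3859 (mod 4423)
1568^4 ≡ 3859^2 = 14891881 ≡ 4063 (mod 4423)
1568^8 ≡ 4063^2 = 16507969 ≡ 1333 (mod 4423)
1568^16 ≡ 1333^2 = 1776889 ≡ 3266 (mod 4423)
1568^32 ≡ 3266^2 = 10666756 ≡ 2903 (mod 4423)
1568^64 ≡ 2903^2 = 8427409 ≡ 1594 (mod 4423)
1568^128 ≡ 1594^2 = 2540836 ≡ 2034 (mod 4423)
1568^256 ≡ 2034^2 = 4137156 ≡ 1651 (mod 4423)
1568^512 ≡ 1651^2 = 2725801 ≡ 1233 (mod 4423)
1568^1024 ≡ 1233^2 = 1520289 ≡ 3200 (mod 4423)
1568^1890 = 1568^1024 × 1568^512 × 1568^256 × 1568^64 × 1568^32 × 1568^2 ≡ 3200 × 1233 × 1651 × 1594 × 2903 × 3859 (mod 4423).
Accumulate the product:
3200 × 1233 = 3945600 ≡ 284
284 × 1651 = 468884 ≡ 46
46 × 1594 = 73324 ≡ 2556
2556 × 2903 = 7420068 ≡ 2697
2697 × 3859 = 10407723 ≡ 404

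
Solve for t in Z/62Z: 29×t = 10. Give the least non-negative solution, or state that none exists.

26

gcd(29, 62) = 1, so a unique solution mod 62 exists.
29⁻¹ ≡ 15 (mod 62).
t ≡ 15×10 ≡ 26 (mod 62).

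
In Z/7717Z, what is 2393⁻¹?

4547

By the extended Euclidean algorithm:
7717 = 3·2393 + 538
2393 = 4·538 + 241
538 = 2·241 + 56
241 = 4·56 + 17
56 = 3·17 + 5
17 = 3·5 + 2
5 = 2·2 + 1
2 = 2·1 + 0
gcd(2393, 7717) = 1, so the inverse exists.
Bézout: 1 = 983·7717 − 3170·2393.
So 2393⁻¹ ≡ −3170 ≡ 4547 (mod 7717).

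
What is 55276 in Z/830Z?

55276 = 66·830 + 496, so 55276 ≡ 496 (mod 830).

496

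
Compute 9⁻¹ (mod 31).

By the extended Euclidean algorithm:
31 = 3*9 + 4
9 = 2*4 + 1
4 = 4*1 + 0
gcd(9, 31) = 1, so the inverse exists.
Back-substitute for 1:
1 = 1*9 − 2*4
  = −2*31 + 7*9
So 9⁻¹ ≡ 7 (mod 31).

7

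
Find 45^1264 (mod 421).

85

By square-and-multiply:
1264 in binary is 10011110000, i.e. 1264 = 1024 + 128 + 64 + 32 + 16.
45^1 ≡ 45 (mod 421)
45^2 ≡ 45^2 = 2025 ≡ 341 (mod 421)
45^4 ≡ 341^2 = 116281 ≡ 85 (mod 421)
45^8 ≡ 85^2 = 7225 ≡ 68 (mod 421)
45^16 ≡ 68^2 = 4624 ≡ 414 (mod 421)
45^32 ≡ 414^2 = 171396 ≡ 49 (mod 421)
45^64 ≡ 49^2 = 2401 ≡ 296 (mod 421)
45^128 ≡ 296^2 = 87616 ≡ 48 (mod 421)
45^256 ≡ 48^2 = 2304 ≡ 199 (mod 421)
45^512 ≡ 199^2 = 39601 ≡ 27 (mod 421)
45^1024 ≡ 27^2 = 729 ≡ 308 (mod 421)
45^1264 = 45^1024 · 45^128 · 45^64 · 45^32 · 45^16 ≡ 308 · 48 · 296 · 49 · 414 (mod 421).
Accumulate the product:
308 · 48 = 14784 ≡ 49
49 · 296 = 14504 ≡ 190
190 · 49 = 9310 ≡ 48
48 · 414 = 19872 ≡ 85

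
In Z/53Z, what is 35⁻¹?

50

Apply the Euclidean algorithm and back-substitute:
53 = 1×35 + 18
35 = 1×18 + 17
18 = 1×17 + 1
17 = 17×1 + 0
gcd(35, 53) = 1, so the inverse exists.
Bézout: 1 = 2×53 − 3×35.
So 35⁻¹ ≡ −3 ≡ 50 (mod 53).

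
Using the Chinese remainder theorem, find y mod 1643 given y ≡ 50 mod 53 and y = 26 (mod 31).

739

53⁻¹ mod 31: 53*24 ≡ 1 (mod 31), so 53⁻¹ ≡ 24.
y = 50 + 53*((26 − 50)*24 mod 31) = 50 + 53*13 = 739.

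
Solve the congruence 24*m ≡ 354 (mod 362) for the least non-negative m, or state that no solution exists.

60

gcd(24, 362) = 2, and 2 | 354, so solutions exist.
Divide through by 2: 12*m ≡ 177 mod 181.
12⁻¹ ≡ 166 (mod 181).
m ≡ 166*177 ≡ 60 (mod 181).
The smallest non-negative solution is m = 60.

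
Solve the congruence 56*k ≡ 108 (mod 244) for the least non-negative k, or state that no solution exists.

15

gcd(56, 244) = 4, and 4 | 108, so solutions exist.
Divide through by 4: 14*k mod 61 = 27.
14⁻¹ ≡ 48 (mod 61).
k ≡ 48*27 ≡ 15 (mod 61).
The smallest non-negative solution is k = 15.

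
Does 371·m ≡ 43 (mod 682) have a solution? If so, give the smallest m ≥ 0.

81

gcd(371, 682) = 1, so a unique solution mod 682 exists.
371⁻¹ ≡ 557 (mod 682).
m ≡ 557·43 ≡ 81 (mod 682).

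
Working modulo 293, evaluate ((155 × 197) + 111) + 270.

155 × 197 = 30535 ≡ 63 (mod 293)
63 + 111 = 174
174 + 270 = 444 ≡ 151 (mod 293)

151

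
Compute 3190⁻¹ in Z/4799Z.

2228

Run the extended Euclidean algorithm:
4799 = 1·3190 + 1609
3190 = 1·1609 + 1581
1609 = 1·1581 + 28
1581 = 56·28 + 13
28 = 2·13 + 2
13 = 6·2 + 1
2 = 2·1 + 0
gcd(3190, 4799) = 1, so the inverse exists.
Back-substitute for 1:
1 = 1·13 − 6·2
  = −6·28 + 13·13
  = 13·1581 − 734·28
  = −734·1609 + 747·1581
  = 747·3190 − 1481·1609
  = −1481·4799 + 2228·3190
So 3190⁻¹ ≡ 2228 (mod 4799).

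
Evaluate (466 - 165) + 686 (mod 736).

466 - 165 = 301
301 + 686 = 987 ≡ 251 (mod 736)

251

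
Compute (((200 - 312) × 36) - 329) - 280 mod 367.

200 - 312 = -112 ≡ 255 (mod 367)
255 × 36 = 9180 ≡ 5 (mod 367)
5 - 329 = -324 ≡ 43 (mod 367)
43 - 280 = -237 ≡ 130 (mod 367)

130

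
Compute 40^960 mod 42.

22

960 in binary is 1111000000, i.e. 960 = 512 + 256 + 128 + 64.
40^1 ≡ 40 (mod 42)
40^2 ≡ 40^2 = 1600 ≡ 4 (mod 42)
40^4 ≡ 4^2 = 16 (mod 42)
40^8 ≡ 16^2 = 256 ≡ 4 (mod 42)
40^16 ≡ 4^2 = 16 (mod 42)
40^32 ≡ 16^2 = 256 ≡ 4 (mod 42)
40^64 ≡ 4^2 = 16 (mod 42)
40^128 ≡ 16^2 = 256 ≡ 4 (mod 42)
40^256 ≡ 4^2 = 16 (mod 42)
40^512 ≡ 16^2 = 256 ≡ 4 (mod 42)
40^960 = 40^512 × 40^256 × 40^128 × 40^64 ≡ 4 × 16 × 4 × 16 (mod 42).
Accumulate the product:
4 × 16 = 64 ≡ 22
22 × 4 = 88 ≡ 4
4 × 16 = 64 ≡ 22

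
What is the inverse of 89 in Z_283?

159

283 = 3*89 + 16
89 = 5*16 + 9
16 = 1*9 + 7
9 = 1*7 + 2
7 = 3*2 + 1
2 = 2*1 + 0
gcd(89, 283) = 1, so the inverse exists.
Bézout: 1 = 39*283 − 124*89.
So 89⁻¹ ≡ −124 ≡ 159 (mod 283).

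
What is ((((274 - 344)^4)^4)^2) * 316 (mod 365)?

274 - 344 = -70 ≡ 295 (mod 365)
(295)^4 ≡ 300 (mod 365)
(300)^4 ≡ 300 (mod 365)
(300)^2 ≡ 210 (mod 365)
210 * 316 = 66360 ≡ 295 (mod 365)

295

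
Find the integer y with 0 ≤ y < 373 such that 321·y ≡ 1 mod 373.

By the extended Euclidean algorithm:
373 = 1×321 + 52
321 = 6×52 + 9
52 = 5×9 + 7
9 = 1×7 + 2
7 = 3×2 + 1
2 = 2×1 + 0
gcd(321, 373) = 1, so the inverse exists.
Back-substitute for 1:
1 = 1×7 − 3×2
  = −3×9 + 4×7
  = 4×52 − 23×9
  = −23×321 + 142×52
  = 142×373 − 165×321
So 321⁻¹ ≡ −165 ≡ 208 (mod 373).

208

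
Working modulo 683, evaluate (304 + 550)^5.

681

304 + 550 = 854 ≡ 171 (mod 683)
(171)^5 ≡ 681 (mod 683)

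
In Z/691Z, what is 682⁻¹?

Run the extended Euclidean algorithm:
691 = 1×682 + 9
682 = 75×9 + 7
9 = 1×7 + 2
7 = 3×2 + 1
2 = 2×1 + 0
gcd(682, 691) = 1, so the inverse exists.
Back-substitute for 1:
1 = 1×7 − 3×2
  = −3×9 + 4×7
  = 4×682 − 303×9
  = −303×691 + 307×682
So 682⁻¹ ≡ 307 (mod 691).

307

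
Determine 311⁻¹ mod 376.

Run the extended Euclidean algorithm:
376 = 1×311 + 65
311 = 4×65 + 51
65 = 1×51 + 14
51 = 3×14 + 9
14 = 1×9 + 5
9 = 1×5 + 4
5 = 1×4 + 1
4 = 4×1 + 0
gcd(311, 376) = 1, so the inverse exists.
Bézout: 1 = 67×376 − 81×311.
So 311⁻¹ ≡ −81 ≡ 295 (mod 376).

295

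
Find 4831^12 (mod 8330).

3081

Using repeated squaring:
12 in binary is 1100, i.e. 12 = 8 + 4.
4831^1 ≡ 4831 (mod 8330)
4831^2 ≡ 4831^2 = 23338561 ≡ 6231 (mod 8330)
4831^4 ≡ 6231^2 = 38825361 ≡ 7561 (mod 8330)
4831^8 ≡ 7561^2 = 57168721 ≡ 8261 (mod 8330)
4831^12 = 4831^8 × 4831^4 ≡ 8261 × 7561 (mod 8330).
8261 × 7561 = 62461421 ≡ 3081 (mod 8330).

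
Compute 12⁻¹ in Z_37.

34

37 = 3×12 + 1
12 = 12×1 + 0
gcd(12, 37) = 1, so the inverse exists.
Bézout: 1 = 1×37 − 3×12.
So 12⁻¹ ≡ −3 ≡ 34 (mod 37).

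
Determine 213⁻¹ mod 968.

By the extended Euclidean algorithm:
968 = 4*213 + 116
213 = 1*116 + 97
116 = 1*97 + 19
97 = 5*19 + 2
19 = 9*2 + 1
2 = 2*1 + 0
gcd(213, 968) = 1, so the inverse exists.
Back-substitute for 1:
1 = 1*19 − 9*2
  = −9*97 + 46*19
  = 46*116 − 55*97
  = −55*213 + 101*116
  = 101*968 − 459*213
So 213⁻¹ ≡ −459 ≡ 509 (mod 968).

509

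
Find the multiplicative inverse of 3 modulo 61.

61 = 20*3 + 1
3 = 3*1 + 0
gcd(3, 61) = 1, so the inverse exists.
Back-substitute for 1:
1 = 1*61 − 20*3
So 3⁻¹ ≡ −20 ≡ 41 (mod 61).

41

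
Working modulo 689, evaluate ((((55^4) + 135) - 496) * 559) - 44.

(55)^4 ≡ 16 (mod 689)
16 + 135 = 151
151 - 496 = -345 ≡ 344 (mod 689)
344 * 559 = 192296 ≡ 65 (mod 689)
65 - 44 = 21

21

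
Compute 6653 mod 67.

20

6653 = 99*67 + 20, so 6653 ≡ 20 (mod 67).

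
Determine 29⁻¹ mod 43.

3

43 = 1·29 + 14
29 = 2·14 + 1
14 = 14·1 + 0
gcd(29, 43) = 1, so the inverse exists.
Back-substitute for 1:
1 = 1·29 − 2·14
  = −2·43 + 3·29
So 29⁻¹ ≡ 3 (mod 43).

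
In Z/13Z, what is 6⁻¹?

11

13 = 2*6 + 1
6 = 6*1 + 0
gcd(6, 13) = 1, so the inverse exists.
Back-substitute for 1:
1 = 1*13 − 2*6
So 6⁻¹ ≡ −2 ≡ 11 (mod 13).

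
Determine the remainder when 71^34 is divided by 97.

By square-and-multiply:
34 in binary is 100010, i.e. 34 = 32 + 2.
71^1 ≡ 71 (mod 97)
71^2 ≡ 71^2 = 5041 ≡ 94 (mod 97)
71^4 ≡ 94^2 = 8836 ≡ 9 (mod 97)
71^8 ≡ 9^2 = 81 (mod 97)
71^16 ≡ 81^2 = 6561 ≡ 62 (mod 97)
71^32 ≡ 62^2 = 3844 ≡ 61 (mod 97)
71^34 = 71^32 · 71^2 ≡ 61 · 94 (mod 97).
61 · 94 = 5734 ≡ 11 (mod 97).

11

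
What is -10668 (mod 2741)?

296

-10668 = -4·2741 + 296, so -10668 ≡ 296 (mod 2741).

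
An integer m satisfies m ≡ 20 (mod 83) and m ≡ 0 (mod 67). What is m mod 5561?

4087

83⁻¹ mod 67: 83×21 ≡ 1 (mod 67), so 83⁻¹ ≡ 21.
m = 20 + 83×((0 − 20)×21 mod 67) = 20 + 83×49 = 4087.
Check: 4087 mod 83 = 20, 4087 mod 67 = 0. ✓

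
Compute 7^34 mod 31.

Using repeated squaring:
7^1 ≡ 7 (mod 31)
7^2 ≡ 7^2 = 49 ≡ 18 (mod 31)
7^4 ≡ 18^2 = 324 ≡ 14 (mod 31)
7^8 ≡ 14^2 = 196 ≡ 10 (mod 31)
7^16 ≡ 10^2 = 100 ≡ 7 (mod 31)
7^32 ≡ 7^2 = 49 ≡ 18 (mod 31)
7^34 = 7^32 * 7^2 ≡ 18 * 18 (mod 31).
18 * 18 = 324 ≡ 14 (mod 31).

14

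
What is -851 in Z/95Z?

-851 = -9×95 + 4, so -851 ≡ 4 (mod 95).

4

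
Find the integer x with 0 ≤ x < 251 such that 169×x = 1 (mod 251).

251 = 1*169 + 82
169 = 2*82 + 5
82 = 16*5 + 2
5 = 2*2 + 1
2 = 2*1 + 0
gcd(169, 251) = 1, so the inverse exists.
Bézout: 1 = −68*251 + 101*169.
So 169⁻¹ ≡ 101 (mod 251).

101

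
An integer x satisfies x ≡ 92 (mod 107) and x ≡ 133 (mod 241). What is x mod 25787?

12183

107⁻¹ mod 241: 107*232 ≡ 1 (mod 241), so 107⁻¹ ≡ 232.
x = 92 + 107*((133 − 92)*232 mod 241) = 92 + 107*113 = 12183.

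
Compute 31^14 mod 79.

2

Using repeated squaring:
14 in binary is 1110, i.e. 14 = 8 + 4 + 2.
31^1 ≡ 31 (mod 79)
31^2 ≡ 31^2 = 961 ≡ 13 (mod 79)
31^4 ≡ 13^2 = 169 ≡ 11 (mod 79)
31^8 ≡ 11^2 = 121 ≡ 42 (mod 79)
31^14 = 31^8 × 31^4 × 31^2 ≡ 42 × 11 × 13 (mod 79).
Accumulate the product:
42 × 11 = 462 ≡ 67
67 × 13 = 871 ≡ 2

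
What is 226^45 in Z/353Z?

39

226^1 ≡ 226 (mod 353)
226^2 ≡ 226^2 = 51076 ≡ 244 (mod 353)
226^4 ≡ 244^2 = 59536 ≡ 232 (mod 353)
226^8 ≡ 232^2 = 53824 ≡ 168 (mod 353)
226^16 ≡ 168^2 = 28224 ≡ 337 (mod 353)
226^32 ≡ 337^2 = 113569 ≡ 256 (mod 353)
226^45 = 226^32 · 226^8 · 226^4 · 226^1 ≡ 256 · 168 · 232 · 226 (mod 353).
Accumulate the product:
256 · 168 = 43008 ≡ 295
295 · 232 = 68440 ≡ 311
311 · 226 = 70286 ≡ 39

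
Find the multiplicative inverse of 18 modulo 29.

Run the extended Euclidean algorithm:
29 = 1×18 + 11
18 = 1×11 + 7
11 = 1×7 + 4
7 = 1×4 + 3
4 = 1×3 + 1
3 = 3×1 + 0
gcd(18, 29) = 1, so the inverse exists.
Bézout: 1 = 5×29 − 8×18.
So 18⁻¹ ≡ −8 ≡ 21 (mod 29).

21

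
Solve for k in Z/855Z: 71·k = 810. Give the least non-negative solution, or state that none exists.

180

gcd(71, 855) = 1, so a unique solution mod 855 exists.
71⁻¹ ≡ 566 (mod 855).
k ≡ 566·810 ≡ 180 (mod 855).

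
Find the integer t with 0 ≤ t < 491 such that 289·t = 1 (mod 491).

Apply the Euclidean algorithm and back-substitute:
491 = 1·289 + 202
289 = 1·202 + 87
202 = 2·87 + 28
87 = 3·28 + 3
28 = 9·3 + 1
3 = 3·1 + 0
gcd(289, 491) = 1, so the inverse exists.
Bézout: 1 = 93·491 − 158·289.
So 289⁻¹ ≡ −158 ≡ 333 (mod 491).

333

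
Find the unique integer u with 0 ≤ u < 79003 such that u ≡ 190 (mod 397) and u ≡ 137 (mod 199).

397⁻¹ mod 199: 397·198 ≡ 1 (mod 199), so 397⁻¹ ≡ 198.
u = 190 + 397·((137 − 190)·198 mod 199) = 190 + 397·53 = 21231.

21231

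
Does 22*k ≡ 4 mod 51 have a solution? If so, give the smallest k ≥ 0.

gcd(22, 51) = 1, so a unique solution mod 51 exists.
22⁻¹ ≡ 7 (mod 51).
k ≡ 7*4 ≡ 28 (mod 51).

28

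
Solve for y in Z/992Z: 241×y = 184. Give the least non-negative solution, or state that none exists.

824

gcd(241, 992) = 1, so a unique solution mod 992 exists.
241⁻¹ ≡ 177 (mod 992).
y ≡ 177×184 ≡ 824 (mod 992).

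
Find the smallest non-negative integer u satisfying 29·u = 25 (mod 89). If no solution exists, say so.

7

gcd(29, 89) = 1, so a unique solution mod 89 exists.
29⁻¹ ≡ 43 (mod 89).
u ≡ 43·25 ≡ 7 (mod 89).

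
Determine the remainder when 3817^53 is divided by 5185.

By square-and-multiply:
53 in binary is 110101, i.e. 53 = 32 + 16 + 4 + 1.
3817^1 ≡ 3817 (mod 5185)
3817^2 ≡ 3817^2 = 14569489 ≡ 4824 (mod 5185)
3817^4 ≡ 4824^2 = 23270976 ≡ 696 (mod 5185)
3817^8 ≡ 696^2 = 484416 ≡ 2211 (mod 5185)
3817^16 ≡ 2211^2 = 4888521 ≡ 4251 (mod 5185)
3817^32 ≡ 4251^2 = 18071001 ≡ 1276 (mod 5185)
3817^53 = 3817^32 · 3817^16 · 3817^4 · 3817^1 ≡ 1276 · 4251 · 696 · 3817 (mod 5185).
Accumulate the product:
1276 · 4251 = 5424276 ≡ 766
766 · 696 = 533136 ≡ 4266
4266 · 3817 = 16283322 ≡ 2422

2422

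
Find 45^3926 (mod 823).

Using repeated squaring:
45^1 ≡ 45 (mod 823)
45^2 ≡ 45^2 = 2025 ≡ 379 (mod 823)
45^4 ≡ 379^2 = 143641 ≡ 439 (mod 823)
45^8 ≡ 439^2 = 192721 ≡ 139 (mod 823)
45^16 ≡ 139^2 = 19321 ≡ 392 (mod 823)
45^32 ≡ 392^2 = 153664 ≡ 586 (mod 823)
45^64 ≡ 586^2 = 343396 ≡ 205 (mod 823)
45^128 ≡ 205^2 = 42025 ≡ 52 (mod 823)
45^256 ≡ 52^2 = 2704 ≡ 235 (mod 823)
45^512 ≡ 235^2 = 55225 ≡ 84 (mod 823)
45^1024 ≡ 84^2 = 7056 ≡ 472 (mod 823)
45^2048 ≡ 472^2 = 222784 ≡ 574 (mod 823)
45^3926 = 45^2048 × 45^1024 × 45^512 × 45^256 × 45^64 × 45^16 × 45^4 × 45^2 ≡ 574 × 472 × 84 × 235 × 205 × 392 × 439 × 379 (mod 823).
Accumulate the product:
574 × 472 = 270928 ≡ 161
161 × 84 = 13524 ≡ 356
356 × 235 = 83660 ≡ 537
537 × 205 = 110085 ≡ 626
626 × 392 = 245392 ≡ 138
138 × 439 = 60582 ≡ 503
503 × 379 = 190637 ≡ 524

524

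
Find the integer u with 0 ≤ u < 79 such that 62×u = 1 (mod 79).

65

79 = 1×62 + 17
62 = 3×17 + 11
17 = 1×11 + 6
11 = 1×6 + 5
6 = 1×5 + 1
5 = 5×1 + 0
gcd(62, 79) = 1, so the inverse exists.
Back-substitute for 1:
1 = 1×6 − 1×5
  = −1×11 + 2×6
  = 2×17 − 3×11
  = −3×62 + 11×17
  = 11×79 − 14×62
So 62⁻¹ ≡ −14 ≡ 65 (mod 79).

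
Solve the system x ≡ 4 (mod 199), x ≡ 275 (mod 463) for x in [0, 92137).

25277

199⁻¹ mod 463: 199×349 ≡ 1 (mod 463), so 199⁻¹ ≡ 349.
x = 4 + 199×((275 − 4)×349 mod 463) = 4 + 199×127 = 25277.
Check: 25277 mod 199 = 4, 25277 mod 463 = 275. ✓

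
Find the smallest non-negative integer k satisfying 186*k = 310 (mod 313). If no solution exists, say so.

106

gcd(186, 313) = 1, so a unique solution mod 313 exists.
186⁻¹ ≡ 69 (mod 313).
k ≡ 69*310 ≡ 106 (mod 313).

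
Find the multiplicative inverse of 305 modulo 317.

132

317 = 1*305 + 12
305 = 25*12 + 5
12 = 2*5 + 2
5 = 2*2 + 1
2 = 2*1 + 0
gcd(305, 317) = 1, so the inverse exists.
Back-substitute for 1:
1 = 1*5 − 2*2
  = −2*12 + 5*5
  = 5*305 − 127*12
  = −127*317 + 132*305
So 305⁻¹ ≡ 132 (mod 317).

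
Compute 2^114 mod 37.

Using repeated squaring:
114 in binary is 1110010, i.e. 114 = 64 + 32 + 16 + 2.
2^1 ≡ 2 (mod 37)
2^2 ≡ 2^2 = 4 (mod 37)
2^4 ≡ 4^2 = 16 (mod 37)
2^8 ≡ 16^2 = 256 ≡ 34 (mod 37)
2^16 ≡ 34^2 = 1156 ≡ 9 (mod 37)
2^32 ≡ 9^2 = 81 ≡ 7 (mod 37)
2^64 ≡ 7^2 = 49 ≡ 12 (mod 37)
2^114 = 2^64 * 2^32 * 2^16 * 2^2 ≡ 12 * 7 * 9 * 4 (mod 37).
Accumulate the product:
12 * 7 = 84 ≡ 10
10 * 9 = 90 ≡ 16
16 * 4 = 64 ≡ 27

27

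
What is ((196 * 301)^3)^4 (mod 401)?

196 * 301 = 58996 ≡ 49 (mod 401)
(49)^3 ≡ 156 (mod 401)
(156)^4 ≡ 387 (mod 401)

387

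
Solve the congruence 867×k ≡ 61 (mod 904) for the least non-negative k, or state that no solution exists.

gcd(867, 904) = 1, so a unique solution mod 904 exists.
867⁻¹ ≡ 171 (mod 904).
k ≡ 171×61 ≡ 487 (mod 904).

487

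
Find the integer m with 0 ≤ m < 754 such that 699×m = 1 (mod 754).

329

754 = 1*699 + 55
699 = 12*55 + 39
55 = 1*39 + 16
39 = 2*16 + 7
16 = 2*7 + 2
7 = 3*2 + 1
2 = 2*1 + 0
gcd(699, 754) = 1, so the inverse exists.
Back-substitute for 1:
1 = 1*7 − 3*2
  = −3*16 + 7*7
  = 7*39 − 17*16
  = −17*55 + 24*39
  = 24*699 − 305*55
  = −305*754 + 329*699
So 699⁻¹ ≡ 329 (mod 754).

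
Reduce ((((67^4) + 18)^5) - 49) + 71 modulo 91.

(67)^4 ≡ 81 (mod 91)
81 + 18 = 99 ≡ 8 (mod 91)
(8)^5 ≡ 8 (mod 91)
8 - 49 = -41 ≡ 50 (mod 91)
50 + 71 = 121 ≡ 30 (mod 91)

30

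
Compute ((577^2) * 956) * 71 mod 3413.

(577)^2 ≡ 1868 (mod 3413)
1868 * 956 = 1785808 ≡ 809 (mod 3413)
809 * 71 = 57439 ≡ 2831 (mod 3413)

2831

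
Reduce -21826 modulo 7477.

605

-21826 = -3×7477 + 605, so -21826 ≡ 605 (mod 7477).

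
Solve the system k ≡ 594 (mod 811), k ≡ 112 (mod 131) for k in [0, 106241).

811⁻¹ mod 131: 811*21 ≡ 1 (mod 131), so 811⁻¹ ≡ 21.
k = 594 + 811*((112 − 594)*21 mod 131) = 594 + 811*96 = 78450.
Check: 78450 mod 811 = 594, 78450 mod 131 = 112. ✓

78450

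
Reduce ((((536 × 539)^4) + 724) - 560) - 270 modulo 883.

536 × 539 = 288904 ≡ 163 (mod 883)
(163)^4 ≡ 60 (mod 883)
60 + 724 = 784
784 - 560 = 224
224 - 270 = -46 ≡ 837 (mod 883)

837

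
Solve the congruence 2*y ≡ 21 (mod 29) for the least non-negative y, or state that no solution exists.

gcd(2, 29) = 1, so a unique solution mod 29 exists.
2⁻¹ ≡ 15 (mod 29).
y ≡ 15*21 ≡ 25 (mod 29).

25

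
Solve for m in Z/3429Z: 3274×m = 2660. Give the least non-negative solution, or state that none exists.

gcd(3274, 3429) = 1, so a unique solution mod 3429 exists.
3274⁻¹ ≡ 1084 (mod 3429).
m ≡ 1084×2660 ≡ 3080 (mod 3429).

3080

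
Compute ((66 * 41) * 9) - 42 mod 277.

213

66 * 41 = 2706 ≡ 213 (mod 277)
213 * 9 = 1917 ≡ 255 (mod 277)
255 - 42 = 213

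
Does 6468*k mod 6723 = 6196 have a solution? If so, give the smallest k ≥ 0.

no solution

gcd(6468, 6723) = 3, and 3 does not divide 6196.
So the congruence has no solution.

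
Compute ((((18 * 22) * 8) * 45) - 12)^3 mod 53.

5

18 * 22 = 396 ≡ 25 (mod 53)
25 * 8 = 200 ≡ 41 (mod 53)
41 * 45 = 1845 ≡ 43 (mod 53)
43 - 12 = 31
(31)^3 ≡ 5 (mod 53)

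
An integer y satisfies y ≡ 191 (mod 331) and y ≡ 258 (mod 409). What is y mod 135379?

105780

331⁻¹ mod 409: 331·194 ≡ 1 (mod 409), so 331⁻¹ ≡ 194.
y = 191 + 331·((258 − 191)·194 mod 409) = 191 + 331·319 = 105780.
Check: 105780 mod 331 = 191, 105780 mod 409 = 258. ✓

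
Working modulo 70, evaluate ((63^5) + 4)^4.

11

(63)^5 ≡ 63 (mod 70)
63 + 4 = 67
(67)^4 ≡ 11 (mod 70)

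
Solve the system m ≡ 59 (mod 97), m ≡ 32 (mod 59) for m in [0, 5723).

97⁻¹ mod 59: 97×14 ≡ 1 (mod 59), so 97⁻¹ ≡ 14.
m = 59 + 97×((32 − 59)×14 mod 59) = 59 + 97×35 = 3454.
Check: 3454 mod 97 = 59, 3454 mod 59 = 32. ✓

3454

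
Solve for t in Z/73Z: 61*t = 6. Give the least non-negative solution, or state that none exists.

gcd(61, 73) = 1, so a unique solution mod 73 exists.
61⁻¹ ≡ 6 (mod 73).
t ≡ 6*6 ≡ 36 (mod 73).

36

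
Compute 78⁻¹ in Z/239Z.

95

Run the extended Euclidean algorithm:
239 = 3·78 + 5
78 = 15·5 + 3
5 = 1·3 + 2
3 = 1·2 + 1
2 = 2·1 + 0
gcd(78, 239) = 1, so the inverse exists.
Back-substitute for 1:
1 = 1·3 − 1·2
  = −1·5 + 2·3
  = 2·78 − 31·5
  = −31·239 + 95·78
So 78⁻¹ ≡ 95 (mod 239).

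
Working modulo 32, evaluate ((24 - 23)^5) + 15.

24 - 23 = 1
(1)^5 ≡ 1 (mod 32)
1 + 15 = 16

16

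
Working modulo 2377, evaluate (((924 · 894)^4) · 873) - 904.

78

924 · 894 = 826056 ≡ 1237 (mod 2377)
(1237)^4 ≡ 464 (mod 2377)
464 · 873 = 405072 ≡ 982 (mod 2377)
982 - 904 = 78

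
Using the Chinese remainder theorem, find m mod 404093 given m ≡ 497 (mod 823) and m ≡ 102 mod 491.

823⁻¹ mod 491: 823*386 ≡ 1 (mod 491), so 823⁻¹ ≡ 386.
m = 497 + 823*((102 − 497)*386 mod 491) = 497 + 823*231 = 190610.
Check: 190610 mod 823 = 497, 190610 mod 491 = 102. ✓

190610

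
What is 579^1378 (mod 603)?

558

579^1 ≡ 579 (mod 603)
579^2 ≡ 579^2 = 335241 ≡ 576 (mod 603)
579^4 ≡ 576^2 = 331776 ≡ 126 (mod 603)
579^8 ≡ 126^2 = 15876 ≡ 198 (mod 603)
579^16 ≡ 198^2 = 39204 ≡ 9 (mod 603)
579^32 ≡ 9^2 = 81 (mod 603)
579^64 ≡ 81^2 = 6561 ≡ 531 (mod 603)
579^128 ≡ 531^2 = 281961 ≡ 360 (mod 603)
579^256 ≡ 360^2 = 129600 ≡ 558 (mod 603)
579^512 ≡ 558^2 = 311364 ≡ 216 (mod 603)
579^1024 ≡ 216^2 = 46656 ≡ 225 (mod 603)
579^1378 = 579^1024 * 579^256 * 579^64 * 579^32 * 579^2 ≡ 225 * 558 * 531 * 81 * 576 (mod 603).
Accumulate the product:
225 * 558 = 125550 ≡ 126
126 * 531 = 66906 ≡ 576
576 * 81 = 46656 ≡ 225
225 * 576 = 129600 ≡ 558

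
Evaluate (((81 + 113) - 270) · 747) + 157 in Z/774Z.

81 + 113 = 194
194 - 270 = -76 ≡ 698 (mod 774)
698 · 747 = 521406 ≡ 504 (mod 774)
504 + 157 = 661

661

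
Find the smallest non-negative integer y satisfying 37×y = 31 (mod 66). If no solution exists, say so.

gcd(37, 66) = 1, so a unique solution mod 66 exists.
37⁻¹ ≡ 25 (mod 66).
y ≡ 25×31 ≡ 49 (mod 66).

49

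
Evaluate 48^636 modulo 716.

484

Using repeated squaring:
636 in binary is 1001111100, i.e. 636 = 512 + 64 + 32 + 16 + 8 + 4.
48^1 ≡ 48 (mod 716)
48^2 ≡ 48^2 = 2304 ≡ 156 (mod 716)
48^4 ≡ 156^2 = 24336 ≡ 708 (mod 716)
48^8 ≡ 708^2 = 501264 ≡ 64 (mod 716)
48^16 ≡ 64^2 = 4096 ≡ 516 (mod 716)
48^32 ≡ 516^2 = 266256 ≡ 620 (mod 716)
48^64 ≡ 620^2 = 384400 ≡ 624 (mod 716)
48^128 ≡ 624^2 = 389376 ≡ 588 (mod 716)
48^256 ≡ 588^2 = 345744 ≡ 632 (mod 716)
48^512 ≡ 632^2 = 399424 ≡ 612 (mod 716)
48^636 = 48^512 · 48^64 · 48^32 · 48^16 · 48^8 · 48^4 ≡ 612 · 624 · 620 · 516 · 64 · 708 (mod 716).
Accumulate the product:
612 · 624 = 381888 ≡ 260
260 · 620 = 161200 ≡ 100
100 · 516 = 51600 ≡ 48
48 · 64 = 3072 ≡ 208
208 · 708 = 147264 ≡ 484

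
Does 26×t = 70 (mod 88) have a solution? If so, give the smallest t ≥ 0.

23

gcd(26, 88) = 2, and 2 | 70, so solutions exist.
Divide through by 2: 13×t mod 44 = 35.
13⁻¹ ≡ 17 (mod 44).
t ≡ 17×35 ≡ 23 (mod 44).
The smallest non-negative solution is t = 23.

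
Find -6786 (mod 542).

260

-6786 = -13*542 + 260, so -6786 ≡ 260 (mod 542).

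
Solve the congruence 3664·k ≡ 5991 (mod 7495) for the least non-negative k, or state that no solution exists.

5269

gcd(3664, 7495) = 1, so a unique solution mod 7495 exists.
3664⁻¹ ≡ 2244 (mod 7495).
k ≡ 2244·5991 ≡ 5269 (mod 7495).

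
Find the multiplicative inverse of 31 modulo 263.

By the extended Euclidean algorithm:
263 = 8×31 + 15
31 = 2×15 + 1
15 = 15×1 + 0
gcd(31, 263) = 1, so the inverse exists.
Back-substitute for 1:
1 = 1×31 − 2×15
  = −2×263 + 17×31
So 31⁻¹ ≡ 17 (mod 263).

17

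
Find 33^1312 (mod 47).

14

By square-and-multiply:
1312 in binary is 10100100000, i.e. 1312 = 1024 + 256 + 32.
33^1 ≡ 33 (mod 47)
33^2 ≡ 33^2 = 1089 ≡ 8 (mod 47)
33^4 ≡ 8^2 = 64 ≡ 17 (mod 47)
33^8 ≡ 17^2 = 289 ≡ 7 (mod 47)
33^16 ≡ 7^2 = 49 ≡ 2 (mod 47)
33^32 ≡ 2^2 = 4 (mod 47)
33^64 ≡ 4^2 = 16 (mod 47)
33^128 ≡ 16^2 = 256 ≡ 21 (mod 47)
33^256 ≡ 21^2 = 441 ≡ 18 (mod 47)
33^512 ≡ 18^2 = 324 ≡ 42 (mod 47)
33^1024 ≡ 42^2 = 1764 ≡ 25 (mod 47)
33^1312 = 33^1024 × 33^256 × 33^32 ≡ 25 × 18 × 4 (mod 47).
Accumulate the product:
25 × 18 = 450 ≡ 27
27 × 4 = 108 ≡ 14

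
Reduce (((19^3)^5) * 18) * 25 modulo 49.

40

(19)^3 ≡ 48 (mod 49)
(48)^5 ≡ 48 (mod 49)
48 * 18 = 864 ≡ 31 (mod 49)
31 * 25 = 775 ≡ 40 (mod 49)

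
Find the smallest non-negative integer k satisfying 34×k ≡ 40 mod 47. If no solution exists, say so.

15

gcd(34, 47) = 1, so a unique solution mod 47 exists.
34⁻¹ ≡ 18 (mod 47).
k ≡ 18×40 ≡ 15 (mod 47).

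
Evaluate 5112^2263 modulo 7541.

2263 in binary is 100011010111, i.e. 2263 = 2048 + 128 + 64 + 16 + 4 + 2 + 1.
5112^1 ≡ 5112 (mod 7541)
5112^2 ≡ 5112^2 = 26132544 ≡ 2979 (mod 7541)
5112^4 ≡ 2979^2 = 8874441 ≡ 6225 (mod 7541)
5112^8 ≡ 6225^2 = 38750625 ≡ 4967 (mod 7541)
5112^16 ≡ 4967^2 = 24671089 ≡ 4478 (mod 7541)
5112^32 ≡ 4478^2 = 20052484 ≡ 965 (mod 7541)
5112^64 ≡ 965^2 = 931225 ≡ 3682 (mod 7541)
5112^128 ≡ 3682^2 = 13557124 ≡ 5947 (mod 7541)
5112^256 ≡ 5947^2 = 35366809 ≡ 7060 (mod 7541)
5112^512 ≡ 7060^2 = 49843600 ≡ 5131 (mod 7541)
5112^1024 ≡ 5131^2 = 26327161 ≡ 1530 (mod 7541)
5112^2048 ≡ 1530^2 = 2340900 ≡ 3190 (mod 7541)
5112^2263 = 5112^2048 · 5112^128 · 5112^64 · 5112^16 · 5112^4 · 5112^2 · 5112^1 ≡ 3190 · 5947 · 3682 · 4478 · 6225 · 2979 · 5112 (mod 7541).
Accumulate the product:
3190 · 5947 = 18970930 ≡ 5315
5315 · 3682 = 19569830 ≡ 935
935 · 4478 = 4186930 ≡ 1675
1675 · 6225 = 10426875 ≡ 5213
5213 · 2979 = 15529527 ≡ 2608
2608 · 5112 = 13332096 ≡ 7149

7149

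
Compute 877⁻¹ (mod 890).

753

By the extended Euclidean algorithm:
890 = 1×877 + 13
877 = 67×13 + 6
13 = 2×6 + 1
6 = 6×1 + 0
gcd(877, 890) = 1, so the inverse exists.
Bézout: 1 = 135×890 − 137×877.
So 877⁻¹ ≡ −137 ≡ 753 (mod 890).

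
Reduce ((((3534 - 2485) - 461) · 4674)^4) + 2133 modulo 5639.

3534 - 2485 = 1049
1049 - 461 = 588
588 · 4674 = 2748312 ≡ 2119 (mod 5639)
(2119)^4 ≡ 577 (mod 5639)
577 + 2133 = 2710

2710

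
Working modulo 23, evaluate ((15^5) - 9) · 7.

(15)^5 ≡ 7 (mod 23)
7 - 9 = -2 ≡ 21 (mod 23)
21 · 7 = 147 ≡ 9 (mod 23)

9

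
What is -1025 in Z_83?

-1025 = -13×83 + 54, so -1025 ≡ 54 (mod 83).

54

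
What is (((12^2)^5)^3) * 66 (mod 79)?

(12)^2 ≡ 65 (mod 79)
(65)^5 ≡ 8 (mod 79)
(8)^3 ≡ 38 (mod 79)
38 * 66 = 2508 ≡ 59 (mod 79)

59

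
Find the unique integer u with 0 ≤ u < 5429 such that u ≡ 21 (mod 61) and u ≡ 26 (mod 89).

204

61⁻¹ mod 89: 61×54 ≡ 1 (mod 89), so 61⁻¹ ≡ 54.
u = 21 + 61×((26 − 21)×54 mod 89) = 21 + 61×3 = 204.
Check: 204 mod 61 = 21, 204 mod 89 = 26. ✓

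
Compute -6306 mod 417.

366

-6306 = -16×417 + 366, so -6306 ≡ 366 (mod 417).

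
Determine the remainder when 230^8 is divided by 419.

63

By square-and-multiply:
230^1 ≡ 230 (mod 419)
230^2 ≡ 230^2 = 52900 ≡ 106 (mod 419)
230^4 ≡ 106^2 = 11236 ≡ 342 (mod 419)
230^8 ≡ 342^2 = 116964 ≡ 63 (mod 419)
So 230^8 ≡ 63 (mod 419).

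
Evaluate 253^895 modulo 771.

64

895 in binary is 1101111111, i.e. 895 = 512 + 256 + 64 + 32 + 16 + 8 + 4 + 2 + 1.
253^1 ≡ 253 (mod 771)
253^2 ≡ 253^2 = 64009 ≡ 16 (mod 771)
253^4 ≡ 16^2 = 256 (mod 771)
253^8 ≡ 256^2 = 65536 ≡ 1 (mod 771)
253^16 ≡ 1^2 = 1 (mod 771)
253^32 ≡ 1^2 = 1 (mod 771)
253^64 ≡ 1^2 = 1 (mod 771)
253^128 ≡ 1^2 = 1 (mod 771)
253^256 ≡ 1^2 = 1 (mod 771)
253^512 ≡ 1^2 = 1 (mod 771)
253^895 = 253^512 * 253^256 * 253^64 * 253^32 * 253^16 * 253^8 * 253^4 * 253^2 * 253^1 ≡ 1 * 1 * 1 * 1 * 1 * 1 * 256 * 16 * 253 (mod 771).
Accumulate the product:
1 * 1 = 1
1 * 1 = 1
1 * 1 = 1
1 * 1 = 1
1 * 1 = 1
1 * 256 = 256
256 * 16 = 4096 ≡ 241
241 * 253 = 60973 ≡ 64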